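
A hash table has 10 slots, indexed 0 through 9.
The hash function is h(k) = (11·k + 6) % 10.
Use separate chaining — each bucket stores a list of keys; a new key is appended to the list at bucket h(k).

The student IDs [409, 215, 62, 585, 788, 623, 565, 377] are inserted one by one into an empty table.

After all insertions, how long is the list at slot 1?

409 -> bucket 5
215 -> bucket 1
62 -> bucket 8
585 -> bucket 1 (collision)
788 -> bucket 4
623 -> bucket 9
565 -> bucket 1 (collision)
377 -> bucket 3
Final buckets:
0: _
1: 215 -> 585 -> 565
2: _
3: 377
4: 788
5: 409
6: _
7: _
8: 62
9: 623

3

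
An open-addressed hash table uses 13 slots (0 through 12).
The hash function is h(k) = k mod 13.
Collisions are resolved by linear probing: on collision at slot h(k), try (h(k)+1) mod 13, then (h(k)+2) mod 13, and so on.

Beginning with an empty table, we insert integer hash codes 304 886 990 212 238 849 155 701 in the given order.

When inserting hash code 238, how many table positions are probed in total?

3

Insert 304: h=5, slot 5 empty => index 5.
Insert 886: h=2, slot 2 empty => index 2.
Insert 990: h=2, slot 2 occupied => index 3.
Insert 212: h=4, slot 4 empty => index 4.
Insert 238: h=4, slots 4,5 occupied => index 6.
Insert 849: h=4, slots 4,5,6 occupied => index 7.
Insert 155: h=12, slot 12 empty => index 12.
Insert 701: h=12, slot 12 occupied => index 0.
Table: [701, ., 886, 990, 212, 304, 238, 849, ., ., ., ., 155]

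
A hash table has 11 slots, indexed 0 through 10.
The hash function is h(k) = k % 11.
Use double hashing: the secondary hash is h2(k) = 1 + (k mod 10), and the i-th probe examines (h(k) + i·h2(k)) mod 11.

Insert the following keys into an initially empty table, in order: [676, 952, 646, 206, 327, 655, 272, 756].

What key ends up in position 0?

Insert 676: h=5, slot 5 empty → index 5.
Insert 952: h=6, slot 6 empty → index 6.
Insert 646: h=8, slot 8 empty → index 8.
Insert 206: h=8, h2=7, slot 8 occupied → index 4.
Insert 327: h=8, h2=8, slots 8,5 occupied → index 2.
Insert 655: h=6, h2=6, slot 6 occupied → index 1.
Insert 272: h=8, h2=3, slot 8 occupied → index 0.
Insert 756: h=8, h2=7, slots 8,4,0 occupied → index 7.
Table: [272, 655, 327, _, 206, 676, 952, 756, 646, _, _]

272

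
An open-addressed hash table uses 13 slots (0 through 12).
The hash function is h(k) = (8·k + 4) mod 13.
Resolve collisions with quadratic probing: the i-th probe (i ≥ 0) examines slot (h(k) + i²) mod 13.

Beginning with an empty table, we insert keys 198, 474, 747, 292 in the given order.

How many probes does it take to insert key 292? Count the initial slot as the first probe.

Insert 198: h=2, slot 2 empty => index 2.
Insert 474: h=0, slot 0 empty => index 0.
Insert 747: h=0, slot 0 occupied => index 1.
Insert 292: h=0, slots 0,1 occupied => index 4.
Table: [474, 747, 198, _, 292, _, _, _, _, _, _, _, _]

3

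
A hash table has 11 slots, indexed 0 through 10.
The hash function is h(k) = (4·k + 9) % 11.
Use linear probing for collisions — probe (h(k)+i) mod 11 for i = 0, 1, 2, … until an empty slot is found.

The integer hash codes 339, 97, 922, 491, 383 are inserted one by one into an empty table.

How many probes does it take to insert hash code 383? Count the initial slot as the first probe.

Insert 339: h=1, slot 1 empty → index 1.
Insert 97: h=1, slot 1 occupied → index 2.
Insert 922: h=1, slots 1,2 occupied → index 3.
Insert 491: h=4, slot 4 empty → index 4.
Insert 383: h=1, slots 1,2,3,4 occupied → index 5.
Table: [-, 339, 97, 922, 491, 383, -, -, -, -, -]

5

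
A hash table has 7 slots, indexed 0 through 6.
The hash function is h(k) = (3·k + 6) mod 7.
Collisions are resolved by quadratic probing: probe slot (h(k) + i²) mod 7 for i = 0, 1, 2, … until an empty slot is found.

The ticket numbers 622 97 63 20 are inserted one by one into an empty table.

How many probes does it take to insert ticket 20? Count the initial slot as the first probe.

622 hashes to 3; slot 3 is free => place at 3.
97 hashes to 3; 3 taken => place at 4.
63 hashes to 6; slot 6 is free => place at 6.
20 hashes to 3; 3,4 taken => place at 0.
Table: [20, _, _, 622, 97, _, 63]

3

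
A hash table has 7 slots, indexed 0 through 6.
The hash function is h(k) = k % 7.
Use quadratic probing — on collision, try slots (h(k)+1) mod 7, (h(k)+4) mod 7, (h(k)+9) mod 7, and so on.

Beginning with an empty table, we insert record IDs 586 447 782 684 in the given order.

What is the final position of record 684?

0

586: h=5 => slot 5
447: h=6 => slot 6
782: h=5, probe 5,6,2 => slot 2
684: h=5, probe 5,6,2,0 => slot 0
Table: [684, —, 782, —, —, 586, 447]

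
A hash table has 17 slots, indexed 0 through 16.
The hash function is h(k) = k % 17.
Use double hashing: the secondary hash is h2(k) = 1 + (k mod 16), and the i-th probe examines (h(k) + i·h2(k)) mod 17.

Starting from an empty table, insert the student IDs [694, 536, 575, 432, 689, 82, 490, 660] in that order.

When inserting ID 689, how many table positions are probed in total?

694 hashes to 14; slot 14 is free => place at 14.
536 hashes to 9; slot 9 is free => place at 9.
575 hashes to 14, h2=16; 14 taken => place at 13.
432 hashes to 7; slot 7 is free => place at 7.
689 hashes to 9, h2=2; 9 taken => place at 11.
82 hashes to 14, h2=3; 14 taken => place at 0.
490 hashes to 14, h2=11; 14 taken => place at 8.
660 hashes to 14, h2=5; 14 taken => place at 2.
Table: [82, _, 660, _, _, _, _, 432, 490, 536, _, 689, _, 575, 694, _, _]

2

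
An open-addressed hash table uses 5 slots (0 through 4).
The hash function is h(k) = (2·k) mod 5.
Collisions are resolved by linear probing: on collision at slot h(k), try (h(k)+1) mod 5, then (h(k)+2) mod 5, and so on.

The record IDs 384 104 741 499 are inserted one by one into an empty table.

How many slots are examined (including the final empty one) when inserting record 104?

2

Insert 384: h=3, slot 3 empty -> index 3.
Insert 104: h=3, slot 3 occupied -> index 4.
Insert 741: h=2, slot 2 empty -> index 2.
Insert 499: h=3, slots 3,4 occupied -> index 0.
Table: [499, -, 741, 384, 104]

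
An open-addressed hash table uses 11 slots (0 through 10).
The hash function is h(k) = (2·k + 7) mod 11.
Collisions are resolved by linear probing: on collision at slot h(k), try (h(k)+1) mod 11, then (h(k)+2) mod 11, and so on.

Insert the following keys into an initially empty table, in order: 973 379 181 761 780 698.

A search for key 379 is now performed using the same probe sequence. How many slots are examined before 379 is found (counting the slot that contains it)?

2

973: h=6 -> slot 6
379: h=6, probe 6,7 -> slot 7
181: h=6, probe 6,7,8 -> slot 8
761: h=0 -> slot 0
780: h=5 -> slot 5
698: h=6, probe 6,7,8,9 -> slot 9
Table: [761, _, _, _, _, 780, 973, 379, 181, 698, _]
Lookup 379: h=6, probe 6,7 → found at 7.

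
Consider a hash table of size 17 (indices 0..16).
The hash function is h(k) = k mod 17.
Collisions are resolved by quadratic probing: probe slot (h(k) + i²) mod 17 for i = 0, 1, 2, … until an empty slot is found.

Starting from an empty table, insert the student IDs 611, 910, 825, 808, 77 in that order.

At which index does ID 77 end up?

611: h=16 => slot 16
910: h=9 => slot 9
825: h=9, probe 9,10 => slot 10
808: h=9, probe 9,10,13 => slot 13
77: h=9, probe 9,10,13,1 => slot 1
Table: [-, 77, -, -, -, -, -, -, -, 910, 825, -, -, 808, -, -, 611]

1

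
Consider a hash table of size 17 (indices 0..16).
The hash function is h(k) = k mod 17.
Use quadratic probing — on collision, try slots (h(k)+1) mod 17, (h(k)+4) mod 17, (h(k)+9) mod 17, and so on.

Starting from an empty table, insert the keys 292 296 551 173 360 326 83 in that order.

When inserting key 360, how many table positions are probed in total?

Insert 292: h=3, slot 3 empty → index 3.
Insert 296: h=7, slot 7 empty → index 7.
Insert 551: h=7, slot 7 occupied → index 8.
Insert 173: h=3, slot 3 occupied → index 4.
Insert 360: h=3, slots 3,4,7 occupied → index 12.
Insert 326: h=3, slots 3,4,7,12 occupied → index 2.
Insert 83: h=15, slot 15 empty → index 15.
Table: [∅, ∅, 326, 292, 173, ∅, ∅, 296, 551, ∅, ∅, ∅, 360, ∅, ∅, 83, ∅]

4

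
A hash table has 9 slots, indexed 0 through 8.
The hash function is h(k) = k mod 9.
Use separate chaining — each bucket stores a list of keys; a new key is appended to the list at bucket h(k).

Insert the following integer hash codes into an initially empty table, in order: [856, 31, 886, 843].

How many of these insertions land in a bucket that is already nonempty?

856 -> bucket 1
31 -> bucket 4
886 -> bucket 4 (collision)
843 -> bucket 6
Final buckets:
0: ∅
1: 856
2: ∅
3: ∅
4: 31 -> 886
5: ∅
6: 843
7: ∅
8: ∅

1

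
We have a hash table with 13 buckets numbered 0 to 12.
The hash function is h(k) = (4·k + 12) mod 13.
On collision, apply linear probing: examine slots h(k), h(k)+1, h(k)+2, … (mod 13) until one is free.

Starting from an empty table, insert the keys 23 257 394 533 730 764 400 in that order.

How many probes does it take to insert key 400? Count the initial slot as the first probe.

5

Insert 23: h=0, slot 0 empty → index 0.
Insert 257: h=0, slot 0 occupied → index 1.
Insert 394: h=2, slot 2 empty → index 2.
Insert 533: h=12, slot 12 empty → index 12.
Insert 730: h=7, slot 7 empty → index 7.
Insert 764: h=0, slots 0,1,2 occupied → index 3.
Insert 400: h=0, slots 0,1,2,3 occupied → index 4.
Table: [23, 257, 394, 764, 400, -, -, 730, -, -, -, -, 533]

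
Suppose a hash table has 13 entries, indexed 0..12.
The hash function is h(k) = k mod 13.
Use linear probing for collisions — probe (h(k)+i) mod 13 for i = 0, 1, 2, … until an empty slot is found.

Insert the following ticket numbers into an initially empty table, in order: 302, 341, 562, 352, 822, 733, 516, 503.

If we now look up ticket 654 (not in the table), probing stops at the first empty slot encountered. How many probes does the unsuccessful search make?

Insert 302: h=3, slot 3 empty → index 3.
Insert 341: h=3, slot 3 occupied → index 4.
Insert 562: h=3, slots 3,4 occupied → index 5.
Insert 352: h=1, slot 1 empty → index 1.
Insert 822: h=3, slots 3,4,5 occupied → index 6.
Insert 733: h=5, slots 5,6 occupied → index 7.
Insert 516: h=9, slot 9 empty → index 9.
Insert 503: h=9, slot 9 occupied → index 10.
Table: [—, 352, —, 302, 341, 562, 822, 733, —, 516, 503, —, —]
Lookup 654: h=4, probe 4,5,6,7,8 → slot 8 empty, not found.

5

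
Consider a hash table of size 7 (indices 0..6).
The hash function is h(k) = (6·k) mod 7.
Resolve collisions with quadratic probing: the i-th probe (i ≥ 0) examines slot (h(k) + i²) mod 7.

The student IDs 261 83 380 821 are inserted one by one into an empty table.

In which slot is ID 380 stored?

Insert 261: h=5, slot 5 empty -> index 5.
Insert 83: h=1, slot 1 empty -> index 1.
Insert 380: h=5, slot 5 occupied -> index 6.
Insert 821: h=5, slots 5,6 occupied -> index 2.
Table: [-, 83, 821, -, -, 261, 380]

6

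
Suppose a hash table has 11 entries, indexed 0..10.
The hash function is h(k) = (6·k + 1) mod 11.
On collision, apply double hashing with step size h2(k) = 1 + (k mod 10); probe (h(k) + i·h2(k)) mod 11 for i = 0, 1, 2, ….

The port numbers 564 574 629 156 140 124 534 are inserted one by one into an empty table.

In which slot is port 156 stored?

9

564: h=8 => slot 8
574: h=2 => slot 2
629: h=2, h2=10, probe 2,1 => slot 1
156: h=2, h2=7, probe 2,9 => slot 9
140: h=5 => slot 5
124: h=8, h2=5, probe 8,2,7 => slot 7
534: h=4 => slot 4
Table: [∅, 629, 574, ∅, 534, 140, ∅, 124, 564, 156, ∅]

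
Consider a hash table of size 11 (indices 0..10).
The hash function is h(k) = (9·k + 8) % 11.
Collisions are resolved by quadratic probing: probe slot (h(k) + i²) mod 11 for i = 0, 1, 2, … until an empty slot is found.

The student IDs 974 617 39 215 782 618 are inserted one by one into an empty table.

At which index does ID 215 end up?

0

Insert 974: h=7, slot 7 empty => index 7.
Insert 617: h=6, slot 6 empty => index 6.
Insert 39: h=7, slot 7 occupied => index 8.
Insert 215: h=7, slots 7,8 occupied => index 0.
Insert 782: h=6, slots 6,7 occupied => index 10.
Insert 618: h=4, slot 4 empty => index 4.
Table: [215, —, —, —, 618, —, 617, 974, 39, —, 782]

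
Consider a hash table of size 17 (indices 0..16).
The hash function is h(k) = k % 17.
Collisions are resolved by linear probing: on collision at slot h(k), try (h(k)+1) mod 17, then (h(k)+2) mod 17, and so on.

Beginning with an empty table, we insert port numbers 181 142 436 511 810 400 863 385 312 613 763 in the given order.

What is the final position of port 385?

15

181 hashes to 11; slot 11 is free -> place at 11.
142 hashes to 6; slot 6 is free -> place at 6.
436 hashes to 11; 11 taken -> place at 12.
511 hashes to 1; slot 1 is free -> place at 1.
810 hashes to 11; 11,12 taken -> place at 13.
400 hashes to 9; slot 9 is free -> place at 9.
863 hashes to 13; 13 taken -> place at 14.
385 hashes to 11; 11,12,13,14 taken -> place at 15.
312 hashes to 6; 6 taken -> place at 7.
613 hashes to 1; 1 taken -> place at 2.
763 hashes to 15; 15 taken -> place at 16.
Table: [—, 511, 613, —, —, —, 142, 312, —, 400, —, 181, 436, 810, 863, 385, 763]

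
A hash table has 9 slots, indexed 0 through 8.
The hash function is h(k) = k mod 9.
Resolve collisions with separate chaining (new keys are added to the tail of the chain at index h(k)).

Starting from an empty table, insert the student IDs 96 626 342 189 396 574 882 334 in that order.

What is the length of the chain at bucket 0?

96 -> bucket 6
626 -> bucket 5
342 -> bucket 0
189 -> bucket 0 (collision)
396 -> bucket 0 (collision)
574 -> bucket 7
882 -> bucket 0 (collision)
334 -> bucket 1
Final buckets:
0: 342 -> 189 -> 396 -> 882
1: 334
2: ∅
3: ∅
4: ∅
5: 626
6: 96
7: 574
8: ∅

4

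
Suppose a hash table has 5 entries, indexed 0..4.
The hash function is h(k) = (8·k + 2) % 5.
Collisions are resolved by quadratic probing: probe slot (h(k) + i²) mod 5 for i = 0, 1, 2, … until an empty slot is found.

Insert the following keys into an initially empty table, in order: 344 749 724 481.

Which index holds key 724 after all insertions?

Insert 344: h=4, slot 4 empty -> index 4.
Insert 749: h=4, slot 4 occupied -> index 0.
Insert 724: h=4, slots 4,0 occupied -> index 3.
Insert 481: h=0, slot 0 occupied -> index 1.
Table: [749, 481, ., 724, 344]

3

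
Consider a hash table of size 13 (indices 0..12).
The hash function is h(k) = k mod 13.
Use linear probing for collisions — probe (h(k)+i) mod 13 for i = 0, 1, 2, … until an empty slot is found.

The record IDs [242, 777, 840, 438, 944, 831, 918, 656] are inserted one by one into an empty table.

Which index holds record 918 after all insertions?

1

242: h=8 -> slot 8
777: h=10 -> slot 10
840: h=8, probe 8,9 -> slot 9
438: h=9, probe 9,10,11 -> slot 11
944: h=8, probe 8,9,10,11,12 -> slot 12
831: h=12, probe 12,0 -> slot 0
918: h=8, probe 8,9,10,11,12,0,1 -> slot 1
656: h=6 -> slot 6
Table: [831, 918, _, _, _, _, 656, _, 242, 840, 777, 438, 944]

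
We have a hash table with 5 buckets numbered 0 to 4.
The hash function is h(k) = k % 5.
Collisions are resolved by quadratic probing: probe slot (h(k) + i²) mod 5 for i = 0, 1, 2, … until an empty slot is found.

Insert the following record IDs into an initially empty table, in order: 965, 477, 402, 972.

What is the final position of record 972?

1

965: h=0 → slot 0
477: h=2 → slot 2
402: h=2, probe 2,3 → slot 3
972: h=2, probe 2,3,1 → slot 1
Table: [965, 972, 477, 402, _]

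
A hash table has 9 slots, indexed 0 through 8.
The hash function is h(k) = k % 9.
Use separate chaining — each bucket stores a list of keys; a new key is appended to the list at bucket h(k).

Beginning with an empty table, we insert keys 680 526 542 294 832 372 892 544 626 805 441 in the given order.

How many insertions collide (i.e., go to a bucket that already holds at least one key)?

680 → bucket 5
526 → bucket 4
542 → bucket 2
294 → bucket 6
832 → bucket 4 (collision)
372 → bucket 3
892 → bucket 1
544 → bucket 4 (collision)
626 → bucket 5 (collision)
805 → bucket 4 (collision)
441 → bucket 0
Final buckets:
0: 441
1: 892
2: 542
3: 372
4: 526 -> 832 -> 544 -> 805
5: 680 -> 626
6: 294
7: -
8: -

4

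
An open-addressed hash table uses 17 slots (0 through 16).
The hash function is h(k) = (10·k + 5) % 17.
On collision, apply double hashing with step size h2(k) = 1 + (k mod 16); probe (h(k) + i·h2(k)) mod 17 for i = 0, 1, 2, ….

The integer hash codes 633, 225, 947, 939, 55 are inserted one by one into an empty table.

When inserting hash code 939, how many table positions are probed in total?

3

633: h=11 -> slot 11
225: h=11, h2=2, probe 11,13 -> slot 13
947: h=6 -> slot 6
939: h=11, h2=12, probe 11,6,1 -> slot 1
55: h=11, h2=8, probe 11,2 -> slot 2
Table: [∅, 939, 55, ∅, ∅, ∅, 947, ∅, ∅, ∅, ∅, 633, ∅, 225, ∅, ∅, ∅]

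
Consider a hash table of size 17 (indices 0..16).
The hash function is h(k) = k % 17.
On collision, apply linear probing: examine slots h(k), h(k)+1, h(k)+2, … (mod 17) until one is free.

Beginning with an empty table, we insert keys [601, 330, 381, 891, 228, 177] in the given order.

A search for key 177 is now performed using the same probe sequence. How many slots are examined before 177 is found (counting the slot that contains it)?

Insert 601: h=6, slot 6 empty => index 6.
Insert 330: h=7, slot 7 empty => index 7.
Insert 381: h=7, slot 7 occupied => index 8.
Insert 891: h=7, slots 7,8 occupied => index 9.
Insert 228: h=7, slots 7,8,9 occupied => index 10.
Insert 177: h=7, slots 7,8,9,10 occupied => index 11.
Table: [—, —, —, —, —, —, 601, 330, 381, 891, 228, 177, —, —, —, —, —]
Lookup 177: h=7, probe 7,8,9,10,11 → found at 11.

5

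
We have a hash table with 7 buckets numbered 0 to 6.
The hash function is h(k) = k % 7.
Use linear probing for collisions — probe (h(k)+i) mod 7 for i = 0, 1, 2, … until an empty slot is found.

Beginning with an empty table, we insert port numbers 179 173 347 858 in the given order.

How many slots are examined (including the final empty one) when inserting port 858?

4

Insert 179: h=4, slot 4 empty => index 4.
Insert 173: h=5, slot 5 empty => index 5.
Insert 347: h=4, slots 4,5 occupied => index 6.
Insert 858: h=4, slots 4,5,6 occupied => index 0.
Table: [858, _, _, _, 179, 173, 347]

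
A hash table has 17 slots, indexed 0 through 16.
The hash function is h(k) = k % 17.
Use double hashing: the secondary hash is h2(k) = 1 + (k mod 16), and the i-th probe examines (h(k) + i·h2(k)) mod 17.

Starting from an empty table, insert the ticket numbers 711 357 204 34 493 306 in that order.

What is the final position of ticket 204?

711: h=14 -> slot 14
357: h=0 -> slot 0
204: h=0, h2=13, probe 0,13 -> slot 13
34: h=0, h2=3, probe 0,3 -> slot 3
493: h=0, h2=14, probe 0,14,11 -> slot 11
306: h=0, h2=3, probe 0,3,6 -> slot 6
Table: [357, _, _, 34, _, _, 306, _, _, _, _, 493, _, 204, 711, _, _]

13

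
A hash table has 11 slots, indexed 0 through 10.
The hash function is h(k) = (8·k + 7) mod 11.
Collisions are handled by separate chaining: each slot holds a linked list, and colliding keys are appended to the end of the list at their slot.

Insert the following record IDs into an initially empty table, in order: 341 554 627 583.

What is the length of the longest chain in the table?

3

Insert 341: h=7, bucket 7 empty → new chain.
Insert 554: h=6, bucket 6 empty → new chain.
Insert 627: h=7, bucket 7 nonempty → append to chain.
Insert 583: h=7, bucket 7 nonempty → append to chain.
Final buckets:
0: ∅
1: ∅
2: ∅
3: ∅
4: ∅
5: ∅
6: 554
7: 341 -> 627 -> 583
8: ∅
9: ∅
10: ∅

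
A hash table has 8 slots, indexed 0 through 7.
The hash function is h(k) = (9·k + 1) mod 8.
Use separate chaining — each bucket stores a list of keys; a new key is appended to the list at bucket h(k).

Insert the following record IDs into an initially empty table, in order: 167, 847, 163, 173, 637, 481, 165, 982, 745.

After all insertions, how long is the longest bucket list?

167 -> bucket 0
847 -> bucket 0 (collision)
163 -> bucket 4
173 -> bucket 6
637 -> bucket 6 (collision)
481 -> bucket 2
165 -> bucket 6 (collision)
982 -> bucket 7
745 -> bucket 2 (collision)
Final buckets:
0: 167 -> 847
1: —
2: 481 -> 745
3: —
4: 163
5: —
6: 173 -> 637 -> 165
7: 982

3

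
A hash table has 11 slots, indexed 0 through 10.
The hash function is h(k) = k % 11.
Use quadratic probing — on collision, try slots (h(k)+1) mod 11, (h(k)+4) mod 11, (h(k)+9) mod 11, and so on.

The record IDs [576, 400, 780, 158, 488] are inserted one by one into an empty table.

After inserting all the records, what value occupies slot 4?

576 hashes to 4; slot 4 is free -> place at 4.
400 hashes to 4; 4 taken -> place at 5.
780 hashes to 10; slot 10 is free -> place at 10.
158 hashes to 4; 4,5 taken -> place at 8.
488 hashes to 4; 4,5,8 taken -> place at 2.
Table: [-, -, 488, -, 576, 400, -, -, 158, -, 780]

576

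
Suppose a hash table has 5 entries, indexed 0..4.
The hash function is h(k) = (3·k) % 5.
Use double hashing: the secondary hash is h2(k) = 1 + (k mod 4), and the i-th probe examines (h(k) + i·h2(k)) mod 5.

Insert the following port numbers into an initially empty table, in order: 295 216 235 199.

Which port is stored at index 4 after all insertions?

235

295: h=0 → slot 0
216: h=3 → slot 3
235: h=0, h2=4, probe 0,4 → slot 4
199: h=2 → slot 2
Table: [295, -, 199, 216, 235]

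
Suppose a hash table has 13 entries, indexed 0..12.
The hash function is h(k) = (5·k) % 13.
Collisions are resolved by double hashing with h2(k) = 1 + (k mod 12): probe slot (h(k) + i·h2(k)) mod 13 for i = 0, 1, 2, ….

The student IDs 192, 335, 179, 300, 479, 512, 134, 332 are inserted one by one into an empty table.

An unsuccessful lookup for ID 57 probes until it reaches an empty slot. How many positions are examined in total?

192 hashes to 11; slot 11 is free → place at 11.
335 hashes to 11, h2=12; 11 taken → place at 10.
179 hashes to 11, h2=12; 11,10 taken → place at 9.
300 hashes to 5; slot 5 is free → place at 5.
479 hashes to 3; slot 3 is free → place at 3.
512 hashes to 12; slot 12 is free → place at 12.
134 hashes to 7; slot 7 is free → place at 7.
332 hashes to 9, h2=9; 9,5 taken → place at 1.
Table: [_, 332, _, 479, _, 300, _, 134, _, 179, 335, 192, 512]
Lookup 57: h=12, h2=10, probe 12,9,6 → slot 6 empty, not found.

3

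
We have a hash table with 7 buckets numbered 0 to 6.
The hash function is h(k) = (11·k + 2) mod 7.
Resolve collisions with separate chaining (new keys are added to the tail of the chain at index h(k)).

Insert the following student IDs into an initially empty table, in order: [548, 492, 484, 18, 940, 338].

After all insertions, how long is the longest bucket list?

4

Insert 548: h=3, bucket 3 empty -> new chain.
Insert 492: h=3, bucket 3 nonempty -> append to chain.
Insert 484: h=6, bucket 6 empty -> new chain.
Insert 18: h=4, bucket 4 empty -> new chain.
Insert 940: h=3, bucket 3 nonempty -> append to chain.
Insert 338: h=3, bucket 3 nonempty -> append to chain.
Final buckets:
0: _
1: _
2: _
3: 548 -> 492 -> 940 -> 338
4: 18
5: _
6: 484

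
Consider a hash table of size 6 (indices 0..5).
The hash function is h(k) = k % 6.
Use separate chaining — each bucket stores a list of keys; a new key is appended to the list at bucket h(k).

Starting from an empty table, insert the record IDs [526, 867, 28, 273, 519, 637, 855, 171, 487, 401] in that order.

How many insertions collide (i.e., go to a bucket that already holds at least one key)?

526 → bucket 4
867 → bucket 3
28 → bucket 4 (collision)
273 → bucket 3 (collision)
519 → bucket 3 (collision)
637 → bucket 1
855 → bucket 3 (collision)
171 → bucket 3 (collision)
487 → bucket 1 (collision)
401 → bucket 5
Final buckets:
0: ∅
1: 637 -> 487
2: ∅
3: 867 -> 273 -> 519 -> 855 -> 171
4: 526 -> 28
5: 401

6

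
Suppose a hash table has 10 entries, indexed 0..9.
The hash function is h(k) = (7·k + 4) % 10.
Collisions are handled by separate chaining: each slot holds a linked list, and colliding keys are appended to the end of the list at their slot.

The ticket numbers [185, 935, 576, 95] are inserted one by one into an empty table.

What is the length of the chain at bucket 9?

3

185 -> bucket 9
935 -> bucket 9 (collision)
576 -> bucket 6
95 -> bucket 9 (collision)
Final buckets:
0: —
1: —
2: —
3: —
4: —
5: —
6: 576
7: —
8: —
9: 185 -> 935 -> 95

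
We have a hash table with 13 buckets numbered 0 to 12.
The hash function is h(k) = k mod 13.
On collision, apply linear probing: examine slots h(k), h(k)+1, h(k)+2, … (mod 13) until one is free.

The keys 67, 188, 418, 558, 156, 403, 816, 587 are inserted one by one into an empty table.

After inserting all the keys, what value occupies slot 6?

188

67 hashes to 2; slot 2 is free -> place at 2.
188 hashes to 6; slot 6 is free -> place at 6.
418 hashes to 2; 2 taken -> place at 3.
558 hashes to 12; slot 12 is free -> place at 12.
156 hashes to 0; slot 0 is free -> place at 0.
403 hashes to 0; 0 taken -> place at 1.
816 hashes to 10; slot 10 is free -> place at 10.
587 hashes to 2; 2,3 taken -> place at 4.
Table: [156, 403, 67, 418, 587, ∅, 188, ∅, ∅, ∅, 816, ∅, 558]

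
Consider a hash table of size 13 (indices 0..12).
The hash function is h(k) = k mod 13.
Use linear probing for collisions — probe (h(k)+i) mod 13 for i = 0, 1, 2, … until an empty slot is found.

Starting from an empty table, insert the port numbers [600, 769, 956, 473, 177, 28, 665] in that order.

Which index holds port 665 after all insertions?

Insert 600: h=2, slot 2 empty => index 2.
Insert 769: h=2, slot 2 occupied => index 3.
Insert 956: h=7, slot 7 empty => index 7.
Insert 473: h=5, slot 5 empty => index 5.
Insert 177: h=8, slot 8 empty => index 8.
Insert 28: h=2, slots 2,3 occupied => index 4.
Insert 665: h=2, slots 2,3,4,5 occupied => index 6.
Table: [—, —, 600, 769, 28, 473, 665, 956, 177, —, —, —, —]

6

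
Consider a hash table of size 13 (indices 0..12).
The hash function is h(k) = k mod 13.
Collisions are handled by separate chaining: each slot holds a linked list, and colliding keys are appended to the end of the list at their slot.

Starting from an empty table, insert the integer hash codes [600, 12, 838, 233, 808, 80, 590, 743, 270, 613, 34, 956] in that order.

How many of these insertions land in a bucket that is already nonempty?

5

Insert 600: h=2, bucket 2 empty -> new chain.
Insert 12: h=12, bucket 12 empty -> new chain.
Insert 838: h=6, bucket 6 empty -> new chain.
Insert 233: h=12, bucket 12 nonempty -> append to chain.
Insert 808: h=2, bucket 2 nonempty -> append to chain.
Insert 80: h=2, bucket 2 nonempty -> append to chain.
Insert 590: h=5, bucket 5 empty -> new chain.
Insert 743: h=2, bucket 2 nonempty -> append to chain.
Insert 270: h=10, bucket 10 empty -> new chain.
Insert 613: h=2, bucket 2 nonempty -> append to chain.
Insert 34: h=8, bucket 8 empty -> new chain.
Insert 956: h=7, bucket 7 empty -> new chain.
Final buckets:
0: .
1: .
2: 600 -> 808 -> 80 -> 743 -> 613
3: .
4: .
5: 590
6: 838
7: 956
8: 34
9: .
10: 270
11: .
12: 12 -> 233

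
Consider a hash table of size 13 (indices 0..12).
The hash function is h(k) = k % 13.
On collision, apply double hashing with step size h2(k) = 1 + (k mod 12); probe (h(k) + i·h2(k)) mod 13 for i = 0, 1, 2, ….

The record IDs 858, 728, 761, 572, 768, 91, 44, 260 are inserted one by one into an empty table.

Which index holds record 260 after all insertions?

Insert 858: h=0, slot 0 empty => index 0.
Insert 728: h=0, h2=9, slot 0 occupied => index 9.
Insert 761: h=7, slot 7 empty => index 7.
Insert 572: h=0, h2=9, slots 0,9 occupied => index 5.
Insert 768: h=1, slot 1 empty => index 1.
Insert 91: h=0, h2=8, slot 0 occupied => index 8.
Insert 44: h=5, h2=9, slots 5,1 occupied => index 10.
Insert 260: h=0, h2=9, slots 0,9,5,1,10 occupied => index 6.
Table: [858, 768, ., ., ., 572, 260, 761, 91, 728, 44, ., .]

6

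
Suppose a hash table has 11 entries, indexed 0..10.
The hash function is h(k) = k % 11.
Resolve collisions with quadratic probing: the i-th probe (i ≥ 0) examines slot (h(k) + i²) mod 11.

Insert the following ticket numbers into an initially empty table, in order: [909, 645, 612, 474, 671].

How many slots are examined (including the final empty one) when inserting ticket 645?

Insert 909: h=7, slot 7 empty => index 7.
Insert 645: h=7, slot 7 occupied => index 8.
Insert 612: h=7, slots 7,8 occupied => index 0.
Insert 474: h=1, slot 1 empty => index 1.
Insert 671: h=0, slots 0,1 occupied => index 4.
Table: [612, 474, —, —, 671, —, —, 909, 645, —, —]

2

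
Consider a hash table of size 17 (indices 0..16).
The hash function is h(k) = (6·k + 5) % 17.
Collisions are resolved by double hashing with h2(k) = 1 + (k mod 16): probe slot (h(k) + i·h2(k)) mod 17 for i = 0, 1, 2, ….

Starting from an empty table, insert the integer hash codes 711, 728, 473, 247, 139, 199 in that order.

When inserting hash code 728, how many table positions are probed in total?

711: h=4 => slot 4
728: h=4, h2=9, probe 4,13 => slot 13
473: h=4, h2=10, probe 4,14 => slot 14
247: h=8 => slot 8
139: h=6 => slot 6
199: h=9 => slot 9
Table: [_, _, _, _, 711, _, 139, _, 247, 199, _, _, _, 728, 473, _, _]

2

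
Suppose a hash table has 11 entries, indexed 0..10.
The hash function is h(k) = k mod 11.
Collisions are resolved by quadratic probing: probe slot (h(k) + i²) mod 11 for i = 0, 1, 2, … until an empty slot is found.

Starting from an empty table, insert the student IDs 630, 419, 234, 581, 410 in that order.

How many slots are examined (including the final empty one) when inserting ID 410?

3

630 hashes to 3; slot 3 is free → place at 3.
419 hashes to 1; slot 1 is free → place at 1.
234 hashes to 3; 3 taken → place at 4.
581 hashes to 9; slot 9 is free → place at 9.
410 hashes to 3; 3,4 taken → place at 7.
Table: [-, 419, -, 630, 234, -, -, 410, -, 581, -]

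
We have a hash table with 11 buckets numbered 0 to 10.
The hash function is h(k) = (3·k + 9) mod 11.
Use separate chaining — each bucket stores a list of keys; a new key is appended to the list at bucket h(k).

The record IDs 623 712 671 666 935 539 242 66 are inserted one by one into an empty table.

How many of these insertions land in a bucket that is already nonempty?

4

Insert 623: h=8, bucket 8 empty -> new chain.
Insert 712: h=0, bucket 0 empty -> new chain.
Insert 671: h=9, bucket 9 empty -> new chain.
Insert 666: h=5, bucket 5 empty -> new chain.
Insert 935: h=9, bucket 9 nonempty -> append to chain.
Insert 539: h=9, bucket 9 nonempty -> append to chain.
Insert 242: h=9, bucket 9 nonempty -> append to chain.
Insert 66: h=9, bucket 9 nonempty -> append to chain.
Final buckets:
0: 712
1: -
2: -
3: -
4: -
5: 666
6: -
7: -
8: 623
9: 671 -> 935 -> 539 -> 242 -> 66
10: -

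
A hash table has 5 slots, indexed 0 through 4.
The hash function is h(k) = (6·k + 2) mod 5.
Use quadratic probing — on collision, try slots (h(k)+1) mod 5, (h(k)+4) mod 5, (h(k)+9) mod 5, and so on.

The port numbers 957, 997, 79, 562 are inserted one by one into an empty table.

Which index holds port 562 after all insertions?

3

957: h=4 → slot 4
997: h=4, probe 4,0 → slot 0
79: h=1 → slot 1
562: h=4, probe 4,0,3 → slot 3
Table: [997, 79, _, 562, 957]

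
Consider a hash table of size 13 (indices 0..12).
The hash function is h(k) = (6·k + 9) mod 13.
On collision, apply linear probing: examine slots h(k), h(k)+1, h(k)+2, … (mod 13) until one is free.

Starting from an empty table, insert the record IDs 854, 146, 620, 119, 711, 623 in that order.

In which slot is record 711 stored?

Insert 854: h=11, slot 11 empty => index 11.
Insert 146: h=1, slot 1 empty => index 1.
Insert 620: h=11, slot 11 occupied => index 12.
Insert 119: h=8, slot 8 empty => index 8.
Insert 711: h=11, slots 11,12 occupied => index 0.
Insert 623: h=3, slot 3 empty => index 3.
Table: [711, 146, -, 623, -, -, -, -, 119, -, -, 854, 620]

0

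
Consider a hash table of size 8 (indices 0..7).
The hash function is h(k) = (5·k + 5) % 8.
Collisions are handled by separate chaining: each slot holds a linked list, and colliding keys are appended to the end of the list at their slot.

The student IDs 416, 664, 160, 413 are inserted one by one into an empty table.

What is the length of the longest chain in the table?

Insert 416: h=5, bucket 5 empty -> new chain.
Insert 664: h=5, bucket 5 nonempty -> append to chain.
Insert 160: h=5, bucket 5 nonempty -> append to chain.
Insert 413: h=6, bucket 6 empty -> new chain.
Final buckets:
0: _
1: _
2: _
3: _
4: _
5: 416 -> 664 -> 160
6: 413
7: _

3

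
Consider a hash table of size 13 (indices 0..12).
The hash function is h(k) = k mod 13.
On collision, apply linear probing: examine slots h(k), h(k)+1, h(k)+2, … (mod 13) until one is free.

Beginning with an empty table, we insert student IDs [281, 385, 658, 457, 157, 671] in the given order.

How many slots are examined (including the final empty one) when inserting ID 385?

2

281: h=8 -> slot 8
385: h=8, probe 8,9 -> slot 9
658: h=8, probe 8,9,10 -> slot 10
457: h=2 -> slot 2
157: h=1 -> slot 1
671: h=8, probe 8,9,10,11 -> slot 11
Table: [., 157, 457, ., ., ., ., ., 281, 385, 658, 671, .]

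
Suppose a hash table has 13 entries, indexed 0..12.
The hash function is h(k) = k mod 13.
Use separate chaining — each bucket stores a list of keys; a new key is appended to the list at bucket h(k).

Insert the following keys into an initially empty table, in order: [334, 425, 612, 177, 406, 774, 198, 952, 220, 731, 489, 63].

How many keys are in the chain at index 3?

4

334 -> bucket 9
425 -> bucket 9 (collision)
612 -> bucket 1
177 -> bucket 8
406 -> bucket 3
774 -> bucket 7
198 -> bucket 3 (collision)
952 -> bucket 3 (collision)
220 -> bucket 12
731 -> bucket 3 (collision)
489 -> bucket 8 (collision)
63 -> bucket 11
Final buckets:
0: ∅
1: 612
2: ∅
3: 406 -> 198 -> 952 -> 731
4: ∅
5: ∅
6: ∅
7: 774
8: 177 -> 489
9: 334 -> 425
10: ∅
11: 63
12: 220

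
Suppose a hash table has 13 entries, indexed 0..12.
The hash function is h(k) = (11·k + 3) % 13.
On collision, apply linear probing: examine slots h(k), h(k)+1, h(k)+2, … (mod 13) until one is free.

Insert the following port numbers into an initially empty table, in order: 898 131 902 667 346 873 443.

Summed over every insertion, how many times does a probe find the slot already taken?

3

898 hashes to 1; slot 1 is free → place at 1.
131 hashes to 1; 1 taken → place at 2.
902 hashes to 6; slot 6 is free → place at 6.
667 hashes to 8; slot 8 is free → place at 8.
346 hashes to 0; slot 0 is free → place at 0.
873 hashes to 12; slot 12 is free → place at 12.
443 hashes to 1; 1,2 taken → place at 3.
Table: [346, 898, 131, 443, ∅, ∅, 902, ∅, 667, ∅, ∅, ∅, 873]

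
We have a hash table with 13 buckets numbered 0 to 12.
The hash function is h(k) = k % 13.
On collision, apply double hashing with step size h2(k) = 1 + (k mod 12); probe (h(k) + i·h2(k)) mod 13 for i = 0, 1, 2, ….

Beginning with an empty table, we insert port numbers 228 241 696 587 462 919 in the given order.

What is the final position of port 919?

4

228: h=7 => slot 7
241: h=7, h2=2, probe 7,9 => slot 9
696: h=7, h2=1, probe 7,8 => slot 8
587: h=2 => slot 2
462: h=7, h2=7, probe 7,1 => slot 1
919: h=9, h2=8, probe 9,4 => slot 4
Table: [∅, 462, 587, ∅, 919, ∅, ∅, 228, 696, 241, ∅, ∅, ∅]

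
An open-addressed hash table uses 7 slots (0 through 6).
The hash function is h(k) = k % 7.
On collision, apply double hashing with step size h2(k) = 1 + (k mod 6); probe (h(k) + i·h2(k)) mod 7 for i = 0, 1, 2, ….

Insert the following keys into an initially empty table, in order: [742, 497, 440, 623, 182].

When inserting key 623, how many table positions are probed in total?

3

742 hashes to 0; slot 0 is free => place at 0.
497 hashes to 0, h2=6; 0 taken => place at 6.
440 hashes to 6, h2=3; 6 taken => place at 2.
623 hashes to 0, h2=6; 0,6 taken => place at 5.
182 hashes to 0, h2=3; 0 taken => place at 3.
Table: [742, -, 440, 182, -, 623, 497]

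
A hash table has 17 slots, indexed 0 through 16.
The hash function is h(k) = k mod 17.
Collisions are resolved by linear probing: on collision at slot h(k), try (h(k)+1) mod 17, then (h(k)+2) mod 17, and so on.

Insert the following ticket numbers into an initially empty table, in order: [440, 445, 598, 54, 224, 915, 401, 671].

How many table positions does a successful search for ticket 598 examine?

2

440 hashes to 15; slot 15 is free → place at 15.
445 hashes to 3; slot 3 is free → place at 3.
598 hashes to 3; 3 taken → place at 4.
54 hashes to 3; 3,4 taken → place at 5.
224 hashes to 3; 3,4,5 taken → place at 6.
915 hashes to 14; slot 14 is free → place at 14.
401 hashes to 10; slot 10 is free → place at 10.
671 hashes to 8; slot 8 is free → place at 8.
Table: [∅, ∅, ∅, 445, 598, 54, 224, ∅, 671, ∅, 401, ∅, ∅, ∅, 915, 440, ∅]
Lookup 598: h=3, probe 3,4 → found at 4.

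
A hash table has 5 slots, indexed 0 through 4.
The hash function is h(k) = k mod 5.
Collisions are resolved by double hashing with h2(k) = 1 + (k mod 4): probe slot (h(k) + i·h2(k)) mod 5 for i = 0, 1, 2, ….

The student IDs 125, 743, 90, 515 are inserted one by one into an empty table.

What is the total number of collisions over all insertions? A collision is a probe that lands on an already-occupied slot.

3

125 hashes to 0; slot 0 is free -> place at 0.
743 hashes to 3; slot 3 is free -> place at 3.
90 hashes to 0, h2=3; 0,3 taken -> place at 1.
515 hashes to 0, h2=4; 0 taken -> place at 4.
Table: [125, 90, _, 743, 515]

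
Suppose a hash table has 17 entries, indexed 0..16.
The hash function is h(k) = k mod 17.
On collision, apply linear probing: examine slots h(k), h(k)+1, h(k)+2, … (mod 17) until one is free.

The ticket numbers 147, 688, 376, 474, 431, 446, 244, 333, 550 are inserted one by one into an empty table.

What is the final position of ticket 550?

Insert 147: h=11, slot 11 empty -> index 11.
Insert 688: h=8, slot 8 empty -> index 8.
Insert 376: h=2, slot 2 empty -> index 2.
Insert 474: h=15, slot 15 empty -> index 15.
Insert 431: h=6, slot 6 empty -> index 6.
Insert 446: h=4, slot 4 empty -> index 4.
Insert 244: h=6, slot 6 occupied -> index 7.
Insert 333: h=10, slot 10 empty -> index 10.
Insert 550: h=6, slots 6,7,8 occupied -> index 9.
Table: [., ., 376, ., 446, ., 431, 244, 688, 550, 333, 147, ., ., ., 474, .]

9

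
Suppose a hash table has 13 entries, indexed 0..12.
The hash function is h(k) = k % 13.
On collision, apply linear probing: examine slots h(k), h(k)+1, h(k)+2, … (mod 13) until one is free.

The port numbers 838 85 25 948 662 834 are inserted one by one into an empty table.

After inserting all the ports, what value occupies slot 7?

85

838: h=6 => slot 6
85: h=7 => slot 7
25: h=12 => slot 12
948: h=12, probe 12,0 => slot 0
662: h=12, probe 12,0,1 => slot 1
834: h=2 => slot 2
Table: [948, 662, 834, ., ., ., 838, 85, ., ., ., ., 25]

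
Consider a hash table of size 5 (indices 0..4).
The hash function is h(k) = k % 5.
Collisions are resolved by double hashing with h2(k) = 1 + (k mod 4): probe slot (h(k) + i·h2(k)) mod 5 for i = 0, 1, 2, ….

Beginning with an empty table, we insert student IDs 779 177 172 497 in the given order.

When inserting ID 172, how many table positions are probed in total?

2

Insert 779: h=4, slot 4 empty -> index 4.
Insert 177: h=2, slot 2 empty -> index 2.
Insert 172: h=2, h2=1, slot 2 occupied -> index 3.
Insert 497: h=2, h2=2, slots 2,4 occupied -> index 1.
Table: [-, 497, 177, 172, 779]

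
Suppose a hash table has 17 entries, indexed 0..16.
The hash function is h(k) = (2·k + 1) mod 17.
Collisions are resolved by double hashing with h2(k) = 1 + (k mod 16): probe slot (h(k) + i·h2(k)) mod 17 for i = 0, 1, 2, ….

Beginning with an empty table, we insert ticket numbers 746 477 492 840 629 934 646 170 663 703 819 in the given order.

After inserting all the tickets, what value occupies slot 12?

170

746: h=14 => slot 14
477: h=3 => slot 3
492: h=16 => slot 16
840: h=15 => slot 15
629: h=1 => slot 1
934: h=16, h2=7, probe 16,6 => slot 6
646: h=1, h2=7, probe 1,8 => slot 8
170: h=1, h2=11, probe 1,12 => slot 12
663: h=1, h2=8, probe 1,9 => slot 9
703: h=13 => slot 13
819: h=7 => slot 7
Table: [—, 629, —, 477, —, —, 934, 819, 646, 663, —, —, 170, 703, 746, 840, 492]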